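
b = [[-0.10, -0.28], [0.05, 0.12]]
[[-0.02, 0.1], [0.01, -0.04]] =b@[[0.37, -0.25], [-0.06, -0.27]]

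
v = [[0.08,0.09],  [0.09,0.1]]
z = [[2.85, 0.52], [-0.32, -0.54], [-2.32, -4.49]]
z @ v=[[0.27,0.31], [-0.07,-0.08], [-0.59,-0.66]]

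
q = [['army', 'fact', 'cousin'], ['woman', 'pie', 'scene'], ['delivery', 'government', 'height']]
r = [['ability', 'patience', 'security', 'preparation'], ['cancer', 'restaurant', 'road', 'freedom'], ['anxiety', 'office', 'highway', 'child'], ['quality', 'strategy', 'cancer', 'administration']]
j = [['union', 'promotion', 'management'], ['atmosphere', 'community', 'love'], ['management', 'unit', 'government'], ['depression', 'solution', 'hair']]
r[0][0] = 'ability'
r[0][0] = 'ability'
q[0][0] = 'army'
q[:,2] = ['cousin', 'scene', 'height']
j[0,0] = 'union'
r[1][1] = 'restaurant'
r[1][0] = 'cancer'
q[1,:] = ['woman', 'pie', 'scene']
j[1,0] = 'atmosphere'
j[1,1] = 'community'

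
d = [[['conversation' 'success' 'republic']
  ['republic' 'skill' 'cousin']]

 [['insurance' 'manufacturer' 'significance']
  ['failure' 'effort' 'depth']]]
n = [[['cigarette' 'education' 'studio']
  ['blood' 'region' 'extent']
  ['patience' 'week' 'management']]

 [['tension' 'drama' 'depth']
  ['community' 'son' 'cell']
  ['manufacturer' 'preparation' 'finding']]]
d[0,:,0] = ['conversation', 'republic']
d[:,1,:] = [['republic', 'skill', 'cousin'], ['failure', 'effort', 'depth']]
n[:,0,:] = [['cigarette', 'education', 'studio'], ['tension', 'drama', 'depth']]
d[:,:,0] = [['conversation', 'republic'], ['insurance', 'failure']]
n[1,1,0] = 'community'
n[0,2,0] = 'patience'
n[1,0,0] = 'tension'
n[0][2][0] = 'patience'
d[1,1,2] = 'depth'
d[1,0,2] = 'significance'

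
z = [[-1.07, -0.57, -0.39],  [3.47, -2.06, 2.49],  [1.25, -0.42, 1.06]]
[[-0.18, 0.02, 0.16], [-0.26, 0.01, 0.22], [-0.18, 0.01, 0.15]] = z @ [[0.36, -0.04, -0.32], [0.03, -0.00, -0.03], [-0.58, 0.06, 0.51]]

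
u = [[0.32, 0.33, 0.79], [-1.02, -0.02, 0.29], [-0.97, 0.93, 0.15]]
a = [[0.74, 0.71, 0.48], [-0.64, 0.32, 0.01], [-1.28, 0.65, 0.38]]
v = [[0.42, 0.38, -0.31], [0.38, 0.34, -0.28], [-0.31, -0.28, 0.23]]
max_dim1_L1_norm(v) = 1.11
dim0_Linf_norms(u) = [1.02, 0.93, 0.79]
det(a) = 0.25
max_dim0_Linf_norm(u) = 1.02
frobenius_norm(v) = 0.99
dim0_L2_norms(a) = [1.61, 1.01, 0.61]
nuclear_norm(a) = 2.90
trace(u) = 0.45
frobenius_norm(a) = 2.00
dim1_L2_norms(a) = [1.13, 0.72, 1.49]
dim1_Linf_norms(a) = [0.74, 0.64, 1.28]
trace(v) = 0.99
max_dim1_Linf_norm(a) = 1.28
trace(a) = 1.44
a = v + u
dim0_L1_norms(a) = [2.66, 1.68, 0.87]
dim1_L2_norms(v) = [0.65, 0.58, 0.48]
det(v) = -0.00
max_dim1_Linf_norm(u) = 1.02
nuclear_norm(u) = 3.13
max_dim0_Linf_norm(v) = 0.42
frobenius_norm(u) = 1.95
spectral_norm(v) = 0.99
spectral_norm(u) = 1.60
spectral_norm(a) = 1.67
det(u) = -0.89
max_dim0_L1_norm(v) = 1.11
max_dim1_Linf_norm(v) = 0.42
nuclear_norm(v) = 0.99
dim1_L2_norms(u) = [0.91, 1.06, 1.35]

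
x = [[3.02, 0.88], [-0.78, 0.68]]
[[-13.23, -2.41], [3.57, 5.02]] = x@ [[-4.43,-2.21], [0.17,4.85]]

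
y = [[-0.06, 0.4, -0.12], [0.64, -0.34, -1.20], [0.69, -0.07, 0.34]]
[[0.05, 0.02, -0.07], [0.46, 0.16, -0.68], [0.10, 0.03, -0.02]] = y @ [[0.28, 0.09, -0.26], [0.09, 0.03, -0.09], [-0.26, -0.09, 0.45]]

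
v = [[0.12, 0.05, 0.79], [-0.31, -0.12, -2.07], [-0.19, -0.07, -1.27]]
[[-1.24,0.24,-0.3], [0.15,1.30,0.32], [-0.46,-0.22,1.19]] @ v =[[-0.17, -0.07, -1.10], [-0.45, -0.17, -2.98], [-0.21, -0.08, -1.42]]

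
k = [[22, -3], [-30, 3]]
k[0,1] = -3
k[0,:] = [22, -3]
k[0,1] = -3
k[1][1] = 3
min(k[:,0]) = -30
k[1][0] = -30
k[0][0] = 22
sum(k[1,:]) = -27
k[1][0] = -30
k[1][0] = -30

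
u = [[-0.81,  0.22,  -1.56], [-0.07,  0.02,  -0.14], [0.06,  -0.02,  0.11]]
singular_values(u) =[1.78, 0.01, 0.0]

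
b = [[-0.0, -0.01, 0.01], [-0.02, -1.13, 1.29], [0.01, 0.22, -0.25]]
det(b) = -0.00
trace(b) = -1.38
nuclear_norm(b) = 1.75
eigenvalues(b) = [(-1.38+0j), 0j, -0j]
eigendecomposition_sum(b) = [[(-0+0j),-0.01+0.00j,0.01-0.00j],[-0.03+0.00j,-1.13+0.00j,(1.29-0j)],[-0j,0.22-0.00j,-0.25+0.00j]] + [[0.00+0.00j, -0.00+0.00j, -0.00+0.00j], [-0j, 0j, 0.00+0.00j], [-0j, 0j, 0.00+0.00j]] + [[-0j, -0.00-0.00j, -0.00-0.00j], [0j, -0j, 0.00-0.00j], [0.00+0.00j, 0.00-0.00j, 0.00-0.00j]]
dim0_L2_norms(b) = [0.02, 1.15, 1.31]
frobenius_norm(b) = 1.75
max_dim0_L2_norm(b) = 1.31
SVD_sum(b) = [[-0.00, -0.01, 0.01], [-0.02, -1.13, 1.29], [0.0, 0.22, -0.25]] + [[0.0, 0.0, 0.00], [0.00, 0.0, 0.00], [0.01, 0.0, 0.00]] + [[0.0, -0.0, -0.00], [-0.00, 0.00, 0.0], [-0.00, 0.0, 0.0]]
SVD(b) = [[-0.01, -0.01, 1.0], [-0.98, -0.19, -0.01], [0.19, -0.98, -0.01]] @ diag([1.7471584082861575, 0.006049902709563741, 0.0009460614073930818]) @ [[0.01, 0.66, -0.75], [-0.99, -0.08, -0.09], [0.12, -0.75, -0.65]]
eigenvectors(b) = [[-0.01+0.00j, (0.05-0.33j), (0.05+0.33j)], [(-0.98+0j), (-0.71+0j), (-0.71-0j)], [(0.19+0j), (-0.62-0.01j), (-0.62+0.01j)]]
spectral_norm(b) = 1.75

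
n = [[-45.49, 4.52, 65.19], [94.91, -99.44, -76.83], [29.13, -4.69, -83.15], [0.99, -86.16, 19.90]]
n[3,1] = -86.16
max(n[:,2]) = 65.19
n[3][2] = 19.9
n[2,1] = -4.69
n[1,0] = 94.91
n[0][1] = 4.52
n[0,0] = -45.49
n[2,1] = -4.69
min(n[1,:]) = -99.44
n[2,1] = -4.69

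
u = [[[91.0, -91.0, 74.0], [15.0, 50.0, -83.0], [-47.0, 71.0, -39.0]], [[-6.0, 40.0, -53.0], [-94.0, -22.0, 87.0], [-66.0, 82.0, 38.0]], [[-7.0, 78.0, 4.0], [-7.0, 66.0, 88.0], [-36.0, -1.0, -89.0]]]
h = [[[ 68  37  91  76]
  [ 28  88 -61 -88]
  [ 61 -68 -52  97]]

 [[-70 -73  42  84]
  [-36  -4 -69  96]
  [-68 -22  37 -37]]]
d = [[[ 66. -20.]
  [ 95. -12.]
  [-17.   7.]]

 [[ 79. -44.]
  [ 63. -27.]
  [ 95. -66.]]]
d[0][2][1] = 7.0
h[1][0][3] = 84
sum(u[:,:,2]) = 27.0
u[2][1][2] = 88.0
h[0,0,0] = 68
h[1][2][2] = 37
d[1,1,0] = 63.0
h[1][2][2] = 37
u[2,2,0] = -36.0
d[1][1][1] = -27.0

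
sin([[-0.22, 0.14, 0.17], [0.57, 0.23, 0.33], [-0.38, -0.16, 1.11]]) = [[-0.20, 0.14, 0.13], [0.59, 0.24, 0.23], [-0.30, -0.11, 0.94]]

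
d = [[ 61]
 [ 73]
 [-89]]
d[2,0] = -89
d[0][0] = 61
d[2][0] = -89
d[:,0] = [61, 73, -89]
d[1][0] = 73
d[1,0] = 73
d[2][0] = -89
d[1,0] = 73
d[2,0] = -89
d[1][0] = 73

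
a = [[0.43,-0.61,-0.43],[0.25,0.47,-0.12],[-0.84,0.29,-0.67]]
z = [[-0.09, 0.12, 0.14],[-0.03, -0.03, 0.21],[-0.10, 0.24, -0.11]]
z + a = [[0.34, -0.49, -0.29], [0.22, 0.44, 0.09], [-0.94, 0.53, -0.78]]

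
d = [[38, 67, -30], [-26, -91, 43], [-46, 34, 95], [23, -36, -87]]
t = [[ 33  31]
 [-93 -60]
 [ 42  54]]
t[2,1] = 54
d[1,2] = 43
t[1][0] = -93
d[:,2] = [-30, 43, 95, -87]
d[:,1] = [67, -91, 34, -36]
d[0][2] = -30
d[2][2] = 95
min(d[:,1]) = -91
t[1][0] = -93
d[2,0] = -46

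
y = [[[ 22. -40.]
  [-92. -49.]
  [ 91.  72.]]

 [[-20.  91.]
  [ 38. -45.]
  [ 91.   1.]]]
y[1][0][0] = -20.0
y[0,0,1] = -40.0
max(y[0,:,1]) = 72.0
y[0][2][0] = 91.0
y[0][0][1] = -40.0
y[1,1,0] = 38.0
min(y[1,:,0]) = -20.0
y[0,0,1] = -40.0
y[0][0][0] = 22.0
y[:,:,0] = [[22.0, -92.0, 91.0], [-20.0, 38.0, 91.0]]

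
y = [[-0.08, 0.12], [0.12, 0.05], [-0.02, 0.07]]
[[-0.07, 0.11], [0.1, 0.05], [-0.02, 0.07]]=y @ [[0.85, 0.00],[0.00, 0.93]]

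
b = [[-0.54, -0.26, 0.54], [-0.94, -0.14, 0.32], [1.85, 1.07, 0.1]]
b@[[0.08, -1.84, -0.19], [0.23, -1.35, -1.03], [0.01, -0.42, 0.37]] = [[-0.10, 1.12, 0.57],[-0.1, 1.78, 0.44],[0.40, -4.89, -1.42]]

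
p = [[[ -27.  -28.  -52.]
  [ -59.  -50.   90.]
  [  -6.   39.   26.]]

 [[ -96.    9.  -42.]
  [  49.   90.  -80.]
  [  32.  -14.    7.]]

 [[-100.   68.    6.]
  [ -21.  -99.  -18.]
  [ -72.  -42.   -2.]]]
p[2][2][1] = -42.0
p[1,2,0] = 32.0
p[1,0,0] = -96.0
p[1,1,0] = 49.0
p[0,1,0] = -59.0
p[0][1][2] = 90.0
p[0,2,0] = -6.0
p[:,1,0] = [-59.0, 49.0, -21.0]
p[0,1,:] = [-59.0, -50.0, 90.0]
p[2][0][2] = 6.0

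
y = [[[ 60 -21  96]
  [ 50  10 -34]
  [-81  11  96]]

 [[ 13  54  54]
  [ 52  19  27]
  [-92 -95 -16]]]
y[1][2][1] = -95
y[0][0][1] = -21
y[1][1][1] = 19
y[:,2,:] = [[-81, 11, 96], [-92, -95, -16]]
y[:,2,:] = [[-81, 11, 96], [-92, -95, -16]]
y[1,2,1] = -95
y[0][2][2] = 96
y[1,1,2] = 27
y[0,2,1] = 11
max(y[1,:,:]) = 54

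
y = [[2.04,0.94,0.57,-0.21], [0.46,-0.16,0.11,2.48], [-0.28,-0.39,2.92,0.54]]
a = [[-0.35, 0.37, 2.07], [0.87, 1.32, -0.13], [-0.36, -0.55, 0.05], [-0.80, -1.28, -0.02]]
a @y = [[-1.12,-1.20,5.89,2.11], [2.42,0.66,0.26,3.02], [-1.00,-0.27,-0.12,-1.26], [-2.22,-0.54,-0.66,-3.02]]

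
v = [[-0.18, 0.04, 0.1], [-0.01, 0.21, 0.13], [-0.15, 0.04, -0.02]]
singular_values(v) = [0.29, 0.2, 0.07]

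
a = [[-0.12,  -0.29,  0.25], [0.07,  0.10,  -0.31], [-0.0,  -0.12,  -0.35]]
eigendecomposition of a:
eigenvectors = [[-0.92+0.00j,  (-0.92-0j),  (-0.19+0j)], [(0.37+0.06j),  0.37-0.06j,  (0.52+0j)], [-0.12-0.01j,  -0.12+0.01j,  0.83+0.00j]]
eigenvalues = [(0.03+0.02j), (0.03-0.02j), (-0.42+0j)]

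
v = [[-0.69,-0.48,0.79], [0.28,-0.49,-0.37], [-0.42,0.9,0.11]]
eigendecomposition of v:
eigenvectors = [[-0.72+0.00j, (-0.72-0j), (0.83+0j)], [0.25+0.23j, (0.25-0.23j), 0.16+0.00j], [-0.12-0.59j, -0.12+0.59j, (0.53+0j)]]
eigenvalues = [(-0.4+0.79j), (-0.4-0.79j), (-0.27+0j)]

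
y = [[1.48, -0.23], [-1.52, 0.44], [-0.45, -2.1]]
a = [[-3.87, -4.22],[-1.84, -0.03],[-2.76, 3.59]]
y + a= [[-2.39, -4.45], [-3.36, 0.41], [-3.21, 1.49]]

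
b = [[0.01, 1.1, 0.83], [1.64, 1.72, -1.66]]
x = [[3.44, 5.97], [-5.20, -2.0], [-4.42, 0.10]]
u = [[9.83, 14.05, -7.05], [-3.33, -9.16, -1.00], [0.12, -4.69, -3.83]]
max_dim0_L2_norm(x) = 7.64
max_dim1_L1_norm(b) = 5.02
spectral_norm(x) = 9.00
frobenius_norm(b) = 3.21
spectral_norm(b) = 2.91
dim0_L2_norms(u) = [10.38, 17.42, 8.09]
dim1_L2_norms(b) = [1.38, 2.9]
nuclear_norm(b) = 4.27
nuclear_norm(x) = 13.13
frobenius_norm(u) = 21.83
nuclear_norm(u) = 27.77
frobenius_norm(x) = 9.90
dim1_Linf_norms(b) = [1.1, 1.72]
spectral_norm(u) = 20.62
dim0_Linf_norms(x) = [5.2, 5.97]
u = x @ b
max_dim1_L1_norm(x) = 9.41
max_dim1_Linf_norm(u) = 14.05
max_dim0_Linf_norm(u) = 14.05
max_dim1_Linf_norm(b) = 1.72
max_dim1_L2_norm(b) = 2.9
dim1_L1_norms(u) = [30.93, 13.49, 8.64]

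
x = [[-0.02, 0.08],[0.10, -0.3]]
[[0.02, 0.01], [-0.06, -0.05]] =x @ [[0.05,-0.31], [0.22,0.05]]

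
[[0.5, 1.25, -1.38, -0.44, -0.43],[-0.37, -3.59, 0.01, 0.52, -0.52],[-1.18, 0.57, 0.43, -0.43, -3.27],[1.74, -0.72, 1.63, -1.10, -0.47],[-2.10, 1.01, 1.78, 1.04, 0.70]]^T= [[0.50, -0.37, -1.18, 1.74, -2.1], [1.25, -3.59, 0.57, -0.72, 1.01], [-1.38, 0.01, 0.43, 1.63, 1.78], [-0.44, 0.52, -0.43, -1.10, 1.04], [-0.43, -0.52, -3.27, -0.47, 0.70]]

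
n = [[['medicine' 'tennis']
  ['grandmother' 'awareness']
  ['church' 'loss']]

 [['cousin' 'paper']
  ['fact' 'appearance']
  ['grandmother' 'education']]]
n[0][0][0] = 'medicine'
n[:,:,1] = [['tennis', 'awareness', 'loss'], ['paper', 'appearance', 'education']]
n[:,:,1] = [['tennis', 'awareness', 'loss'], ['paper', 'appearance', 'education']]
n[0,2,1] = 'loss'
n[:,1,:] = [['grandmother', 'awareness'], ['fact', 'appearance']]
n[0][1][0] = 'grandmother'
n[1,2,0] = 'grandmother'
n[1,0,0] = 'cousin'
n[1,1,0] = 'fact'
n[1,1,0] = 'fact'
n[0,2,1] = 'loss'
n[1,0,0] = 'cousin'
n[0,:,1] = ['tennis', 'awareness', 'loss']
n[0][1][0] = 'grandmother'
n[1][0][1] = 'paper'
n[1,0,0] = 'cousin'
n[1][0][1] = 'paper'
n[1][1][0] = 'fact'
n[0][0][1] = 'tennis'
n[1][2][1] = 'education'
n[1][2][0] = 'grandmother'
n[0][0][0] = 'medicine'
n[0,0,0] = 'medicine'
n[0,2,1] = 'loss'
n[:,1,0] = ['grandmother', 'fact']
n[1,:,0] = ['cousin', 'fact', 'grandmother']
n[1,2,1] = 'education'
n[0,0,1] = 'tennis'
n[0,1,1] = 'awareness'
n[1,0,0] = 'cousin'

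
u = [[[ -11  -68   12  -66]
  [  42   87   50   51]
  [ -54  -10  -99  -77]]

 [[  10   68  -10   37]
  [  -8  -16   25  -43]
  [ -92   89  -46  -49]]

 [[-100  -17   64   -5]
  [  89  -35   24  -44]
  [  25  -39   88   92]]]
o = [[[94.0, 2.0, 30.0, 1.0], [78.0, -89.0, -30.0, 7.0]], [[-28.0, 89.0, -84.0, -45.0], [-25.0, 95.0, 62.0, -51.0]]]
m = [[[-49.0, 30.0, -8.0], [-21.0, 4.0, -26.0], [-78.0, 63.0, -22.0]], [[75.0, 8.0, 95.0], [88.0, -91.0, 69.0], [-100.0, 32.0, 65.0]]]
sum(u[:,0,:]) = -86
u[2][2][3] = 92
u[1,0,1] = 68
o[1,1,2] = 62.0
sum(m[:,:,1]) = 46.0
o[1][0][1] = 89.0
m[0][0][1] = 30.0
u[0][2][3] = -77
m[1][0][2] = 95.0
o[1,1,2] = 62.0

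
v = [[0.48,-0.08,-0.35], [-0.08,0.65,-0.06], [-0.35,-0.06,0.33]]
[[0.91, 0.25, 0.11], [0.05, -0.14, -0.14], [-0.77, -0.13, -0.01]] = v @ [[1.03, 0.99, 0.81], [0.09, -0.03, -0.04], [-1.22, 0.65, 0.82]]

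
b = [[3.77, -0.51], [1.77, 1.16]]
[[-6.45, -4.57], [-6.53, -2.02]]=b @[[-2.05, -1.20], [-2.50, 0.09]]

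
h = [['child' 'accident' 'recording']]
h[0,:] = ['child', 'accident', 'recording']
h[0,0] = 'child'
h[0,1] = 'accident'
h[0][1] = 'accident'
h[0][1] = 'accident'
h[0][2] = 'recording'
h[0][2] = 'recording'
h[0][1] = 'accident'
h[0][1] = 'accident'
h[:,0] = ['child']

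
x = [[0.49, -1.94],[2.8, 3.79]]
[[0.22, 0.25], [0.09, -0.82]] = x@[[0.14, -0.09], [-0.08, -0.15]]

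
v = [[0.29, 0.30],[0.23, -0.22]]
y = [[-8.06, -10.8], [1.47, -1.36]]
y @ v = [[-4.82, -0.04], [0.11, 0.74]]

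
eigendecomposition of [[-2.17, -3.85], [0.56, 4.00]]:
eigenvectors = [[-1.0, 0.55], [0.10, -0.83]]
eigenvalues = [-1.8, 3.63]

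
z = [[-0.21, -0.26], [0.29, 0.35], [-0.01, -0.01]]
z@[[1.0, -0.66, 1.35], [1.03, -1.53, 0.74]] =[[-0.48, 0.54, -0.48], [0.65, -0.73, 0.65], [-0.02, 0.02, -0.02]]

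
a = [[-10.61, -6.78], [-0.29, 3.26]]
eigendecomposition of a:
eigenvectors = [[-1.0, 0.44], [-0.02, -0.90]]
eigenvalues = [-10.75, 3.4]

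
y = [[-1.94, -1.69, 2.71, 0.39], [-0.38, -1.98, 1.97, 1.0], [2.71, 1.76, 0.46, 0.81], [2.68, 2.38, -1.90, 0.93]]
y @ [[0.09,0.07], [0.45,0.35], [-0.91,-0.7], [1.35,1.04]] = [[-2.87, -2.22], [-1.37, -1.06], [1.71, 1.33], [4.30, 3.32]]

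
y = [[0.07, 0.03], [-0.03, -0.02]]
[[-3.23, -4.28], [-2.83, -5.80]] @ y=[[-0.10,-0.01], [-0.02,0.03]]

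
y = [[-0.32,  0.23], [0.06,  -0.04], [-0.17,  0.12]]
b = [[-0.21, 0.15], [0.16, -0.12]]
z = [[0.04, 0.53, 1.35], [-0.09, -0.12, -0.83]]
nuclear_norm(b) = 0.33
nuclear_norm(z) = 1.85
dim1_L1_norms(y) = [0.55, 0.1, 0.29]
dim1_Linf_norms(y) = [0.32, 0.06, 0.17]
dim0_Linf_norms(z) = [0.09, 0.53, 1.35]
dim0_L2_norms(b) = [0.26, 0.19]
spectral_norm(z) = 1.67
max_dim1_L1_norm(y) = 0.55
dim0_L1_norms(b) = [0.37, 0.27]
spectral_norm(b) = 0.33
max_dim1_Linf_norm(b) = 0.21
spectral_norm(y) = 0.45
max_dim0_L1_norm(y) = 0.55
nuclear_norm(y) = 0.45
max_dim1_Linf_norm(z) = 1.35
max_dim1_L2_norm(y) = 0.39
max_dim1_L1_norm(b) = 0.36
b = z @ y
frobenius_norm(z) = 1.68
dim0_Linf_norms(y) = [0.32, 0.23]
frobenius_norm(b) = 0.33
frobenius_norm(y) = 0.45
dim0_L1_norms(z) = [0.13, 0.65, 2.18]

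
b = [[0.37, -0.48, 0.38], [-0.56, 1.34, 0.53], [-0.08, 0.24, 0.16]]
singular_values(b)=[1.63, 0.56, 0.0]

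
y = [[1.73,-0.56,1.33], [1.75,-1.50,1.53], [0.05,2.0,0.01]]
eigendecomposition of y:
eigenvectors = [[-0.32, -0.7, -0.62], [-0.69, -0.53, 0.06], [0.65, -0.49, 0.78]]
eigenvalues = [-2.12, 2.24, 0.13]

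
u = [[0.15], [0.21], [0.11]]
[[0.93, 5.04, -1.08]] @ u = [[1.08]]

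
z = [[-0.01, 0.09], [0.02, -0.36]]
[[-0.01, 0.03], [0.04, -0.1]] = z @ [[-0.42,-0.27], [-0.13,0.27]]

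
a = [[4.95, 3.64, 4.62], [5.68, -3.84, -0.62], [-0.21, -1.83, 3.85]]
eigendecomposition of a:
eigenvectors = [[0.37+0.00j, -0.77+0.00j, -0.77-0.00j], [(-0.92+0j), (-0.46+0.1j), (-0.46-0.1j)], [-0.16+0.00j, 0.26-0.35j, (0.26+0.35j)]]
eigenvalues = [(-6.21+0j), (5.58+1.61j), (5.58-1.61j)]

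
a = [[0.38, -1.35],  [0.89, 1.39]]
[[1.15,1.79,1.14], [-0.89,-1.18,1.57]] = a @[[0.23, 0.52, 2.14],  [-0.79, -1.18, -0.24]]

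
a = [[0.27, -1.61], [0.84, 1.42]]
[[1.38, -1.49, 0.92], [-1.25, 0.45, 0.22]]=a @ [[-0.03,-0.80,0.95],[-0.86,0.79,-0.41]]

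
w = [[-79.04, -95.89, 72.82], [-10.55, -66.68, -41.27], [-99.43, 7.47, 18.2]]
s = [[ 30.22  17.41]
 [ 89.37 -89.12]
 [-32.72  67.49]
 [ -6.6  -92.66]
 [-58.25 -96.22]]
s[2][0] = -32.72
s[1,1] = -89.12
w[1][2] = -41.27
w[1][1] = -66.68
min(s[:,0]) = -58.25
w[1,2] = -41.27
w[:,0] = [-79.04, -10.55, -99.43]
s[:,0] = [30.22, 89.37, -32.72, -6.6, -58.25]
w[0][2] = 72.82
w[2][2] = 18.2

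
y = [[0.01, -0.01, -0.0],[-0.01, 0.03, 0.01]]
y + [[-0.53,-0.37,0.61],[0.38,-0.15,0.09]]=[[-0.52, -0.38, 0.61],[0.37, -0.12, 0.10]]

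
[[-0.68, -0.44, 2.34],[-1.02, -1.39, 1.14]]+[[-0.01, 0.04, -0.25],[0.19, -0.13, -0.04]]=[[-0.69, -0.4, 2.09], [-0.83, -1.52, 1.10]]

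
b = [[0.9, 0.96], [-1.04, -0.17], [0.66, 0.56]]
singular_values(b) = [1.82, 0.54]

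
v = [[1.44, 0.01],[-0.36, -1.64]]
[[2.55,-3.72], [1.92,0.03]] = v @ [[1.78, -2.59], [-1.56, 0.55]]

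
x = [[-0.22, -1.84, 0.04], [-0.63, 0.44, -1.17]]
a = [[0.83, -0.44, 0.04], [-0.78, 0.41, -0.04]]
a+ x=[[0.61, -2.28, 0.08],[-1.41, 0.85, -1.21]]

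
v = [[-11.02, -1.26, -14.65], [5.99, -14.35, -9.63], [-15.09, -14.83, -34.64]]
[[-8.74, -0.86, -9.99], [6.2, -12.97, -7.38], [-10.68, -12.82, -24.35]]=v @ [[0.78, -0.12, 0.02], [-0.12, 0.80, 0.08], [0.02, 0.08, 0.66]]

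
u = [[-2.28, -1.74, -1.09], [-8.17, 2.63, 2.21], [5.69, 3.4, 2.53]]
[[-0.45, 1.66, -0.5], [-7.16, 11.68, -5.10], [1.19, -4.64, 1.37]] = u @ [[0.62, -1.21, 0.48], [0.16, 0.49, -0.02], [-1.14, 0.23, -0.51]]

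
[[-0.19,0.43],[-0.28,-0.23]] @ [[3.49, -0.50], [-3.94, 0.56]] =[[-2.36,0.34], [-0.07,0.01]]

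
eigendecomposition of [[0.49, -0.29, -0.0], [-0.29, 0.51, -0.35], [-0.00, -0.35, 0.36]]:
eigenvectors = [[-0.49, -0.78, 0.39],[0.74, -0.14, 0.66],[-0.46, 0.62, 0.64]]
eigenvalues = [0.92, 0.44, -0.0]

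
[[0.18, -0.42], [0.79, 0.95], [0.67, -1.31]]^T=[[0.18, 0.79, 0.67],[-0.42, 0.95, -1.31]]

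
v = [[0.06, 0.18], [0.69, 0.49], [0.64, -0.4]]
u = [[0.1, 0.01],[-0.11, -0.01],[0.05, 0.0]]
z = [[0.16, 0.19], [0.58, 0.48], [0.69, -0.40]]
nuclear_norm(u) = 0.16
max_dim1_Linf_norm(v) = 0.69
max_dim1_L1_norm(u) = 0.12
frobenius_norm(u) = 0.16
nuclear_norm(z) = 1.57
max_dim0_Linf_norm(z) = 0.69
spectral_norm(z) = 0.92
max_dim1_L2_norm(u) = 0.11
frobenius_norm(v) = 1.15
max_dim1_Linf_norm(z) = 0.69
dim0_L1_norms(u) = [0.26, 0.02]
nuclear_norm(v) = 1.60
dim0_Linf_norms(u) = [0.11, 0.01]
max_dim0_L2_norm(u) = 0.16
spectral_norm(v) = 0.95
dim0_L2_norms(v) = [0.94, 0.66]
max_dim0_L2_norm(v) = 0.94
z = v + u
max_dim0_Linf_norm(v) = 0.69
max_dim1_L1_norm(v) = 1.18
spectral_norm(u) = 0.16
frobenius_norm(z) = 1.12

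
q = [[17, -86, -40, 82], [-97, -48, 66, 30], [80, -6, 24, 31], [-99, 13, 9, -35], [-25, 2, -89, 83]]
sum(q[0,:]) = -27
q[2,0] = 80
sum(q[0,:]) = -27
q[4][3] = 83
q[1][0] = -97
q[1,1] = -48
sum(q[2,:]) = 129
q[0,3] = 82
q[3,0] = -99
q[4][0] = -25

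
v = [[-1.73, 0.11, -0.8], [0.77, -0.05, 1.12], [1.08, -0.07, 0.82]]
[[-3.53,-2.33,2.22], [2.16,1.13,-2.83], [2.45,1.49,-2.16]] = v @ [[1.73, 1.18, -0.11],[0.76, -1.73, 0.95],[0.77, 0.12, -2.41]]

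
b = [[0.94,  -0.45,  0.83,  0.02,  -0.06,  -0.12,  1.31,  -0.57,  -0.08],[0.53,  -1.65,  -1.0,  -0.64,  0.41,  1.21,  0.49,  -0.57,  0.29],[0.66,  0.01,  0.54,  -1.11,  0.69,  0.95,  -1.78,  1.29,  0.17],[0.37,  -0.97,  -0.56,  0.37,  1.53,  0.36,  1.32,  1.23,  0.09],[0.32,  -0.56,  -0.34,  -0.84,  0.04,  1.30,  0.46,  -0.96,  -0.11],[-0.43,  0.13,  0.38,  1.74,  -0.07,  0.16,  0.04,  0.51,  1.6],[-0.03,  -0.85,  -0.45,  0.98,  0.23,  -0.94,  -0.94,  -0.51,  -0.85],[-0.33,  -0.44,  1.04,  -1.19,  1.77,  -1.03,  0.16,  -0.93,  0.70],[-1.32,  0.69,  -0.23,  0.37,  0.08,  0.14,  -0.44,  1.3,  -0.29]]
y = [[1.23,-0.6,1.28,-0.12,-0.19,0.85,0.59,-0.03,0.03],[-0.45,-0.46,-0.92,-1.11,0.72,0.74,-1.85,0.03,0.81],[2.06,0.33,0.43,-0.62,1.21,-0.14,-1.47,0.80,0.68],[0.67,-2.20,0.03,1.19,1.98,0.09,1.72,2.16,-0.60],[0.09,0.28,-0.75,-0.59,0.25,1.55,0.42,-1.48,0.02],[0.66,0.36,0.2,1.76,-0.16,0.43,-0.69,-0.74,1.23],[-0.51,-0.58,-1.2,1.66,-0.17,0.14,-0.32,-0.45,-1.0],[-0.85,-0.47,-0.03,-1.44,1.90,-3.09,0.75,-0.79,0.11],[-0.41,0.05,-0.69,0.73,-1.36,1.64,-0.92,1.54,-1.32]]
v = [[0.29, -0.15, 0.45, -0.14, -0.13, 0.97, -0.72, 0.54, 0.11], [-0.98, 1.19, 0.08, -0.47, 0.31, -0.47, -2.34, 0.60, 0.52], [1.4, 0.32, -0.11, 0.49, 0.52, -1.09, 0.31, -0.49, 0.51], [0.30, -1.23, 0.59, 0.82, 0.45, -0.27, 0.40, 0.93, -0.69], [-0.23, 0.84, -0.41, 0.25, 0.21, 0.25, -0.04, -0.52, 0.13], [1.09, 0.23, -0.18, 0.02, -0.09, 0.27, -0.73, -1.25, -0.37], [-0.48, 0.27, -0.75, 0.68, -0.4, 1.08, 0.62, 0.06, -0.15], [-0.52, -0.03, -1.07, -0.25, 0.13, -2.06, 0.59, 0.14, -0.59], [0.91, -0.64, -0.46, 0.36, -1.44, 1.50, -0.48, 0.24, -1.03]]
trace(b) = -1.76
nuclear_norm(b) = 19.58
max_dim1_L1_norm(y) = 10.64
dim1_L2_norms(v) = [1.45, 3.0, 2.09, 2.1, 1.18, 1.89, 1.75, 2.54, 2.69]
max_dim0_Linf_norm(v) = 2.34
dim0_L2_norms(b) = [1.97, 2.36, 1.97, 2.83, 2.49, 2.49, 2.86, 2.8, 2.0]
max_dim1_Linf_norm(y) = 3.09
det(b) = 151.77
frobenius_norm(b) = 7.33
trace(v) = 2.40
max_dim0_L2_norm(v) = 3.2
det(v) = 3.56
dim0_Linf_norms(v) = [1.4, 1.23, 1.07, 0.82, 1.44, 2.06, 2.34, 1.25, 1.03]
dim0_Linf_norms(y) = [2.06, 2.2, 1.28, 1.76, 1.98, 3.09, 1.85, 2.16, 1.32]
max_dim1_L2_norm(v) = 3.0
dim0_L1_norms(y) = [6.93, 5.33, 5.53, 9.22, 7.94, 8.67, 8.73, 8.02, 5.8]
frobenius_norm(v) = 6.45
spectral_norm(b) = 3.91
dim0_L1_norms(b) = [4.93, 5.75, 5.37, 7.26, 4.88, 6.21, 6.94, 7.87, 4.18]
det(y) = 271.76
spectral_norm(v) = 3.67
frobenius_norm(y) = 9.33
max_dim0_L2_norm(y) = 4.02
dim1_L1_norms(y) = [4.92, 7.09, 7.74, 10.64, 5.43, 6.23, 6.03, 9.43, 8.66]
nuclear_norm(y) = 24.04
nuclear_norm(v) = 16.02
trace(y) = 0.64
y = b + v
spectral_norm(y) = 5.22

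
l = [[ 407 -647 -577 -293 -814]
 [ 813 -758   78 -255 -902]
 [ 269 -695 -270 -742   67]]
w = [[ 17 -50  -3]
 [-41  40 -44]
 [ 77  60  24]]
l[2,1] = -695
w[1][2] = -44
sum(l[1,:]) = -1024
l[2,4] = 67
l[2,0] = 269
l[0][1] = -647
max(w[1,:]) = 40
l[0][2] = -577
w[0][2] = -3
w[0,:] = [17, -50, -3]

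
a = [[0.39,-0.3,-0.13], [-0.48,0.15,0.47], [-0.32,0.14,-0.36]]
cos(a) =[[0.84,  0.09,  0.07], [0.2,  0.89,  0.02], [0.04,  -0.03,  0.88]]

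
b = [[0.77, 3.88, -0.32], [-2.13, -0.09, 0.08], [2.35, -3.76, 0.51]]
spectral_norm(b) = 5.58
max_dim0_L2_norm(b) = 5.4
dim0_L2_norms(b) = [3.26, 5.4, 0.61]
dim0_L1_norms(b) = [5.25, 7.73, 0.91]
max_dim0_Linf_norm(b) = 3.88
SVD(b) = [[0.63, -0.59, 0.49], [0.09, 0.69, 0.72], [-0.77, -0.41, 0.49]] @ diag([5.579833641692725, 3.0107194887163806, 0.14941449493764922]) @ [[-0.27,0.96,-0.11], [-0.96,-0.27,0.01], [-0.02,0.10,0.99]]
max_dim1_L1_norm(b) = 6.62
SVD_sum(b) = [[-0.95, 3.39, -0.37], [-0.13, 0.46, -0.05], [1.15, -4.1, 0.45]] + [[1.72, 0.48, -0.02], [-2.00, -0.56, 0.02], [1.20, 0.34, -0.01]] + [[-0.00,0.01,0.07], [-0.00,0.01,0.11], [-0.0,0.01,0.07]]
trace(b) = 1.19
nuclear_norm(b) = 8.74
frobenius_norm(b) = 6.34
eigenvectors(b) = [[-0.38+0.41j, (-0.38-0.41j), (0.02+0j)], [-0.23-0.33j, -0.23+0.33j, 0.08+0.00j], [0.73+0.00j, (0.73-0j), (1+0j)]]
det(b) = 2.51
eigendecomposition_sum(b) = [[(0.38+1.45j),  (1.94-0.34j),  (-0.16-0.01j)],[-1.08+0.05j,  -0.06+1.41j,  (0.03-0.11j)],[1.05-1.65j,  (-2.04-1.54j),  0.14+0.16j]] + [[0.38-1.45j, (1.94+0.34j), (-0.16+0.01j)], [-1.08-0.05j, (-0.06-1.41j), (0.03+0.11j)], [1.05+1.65j, (-2.04+1.54j), (0.14-0.16j)]] + [[(0.01+0j), 0.01+0.00j, 0.01-0.00j], [0.02+0.00j, (0.03+0j), (0.02-0j)], [(0.26+0j), (0.32+0j), 0.24-0.00j]]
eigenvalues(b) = [(0.46+3.02j), (0.46-3.02j), (0.27+0j)]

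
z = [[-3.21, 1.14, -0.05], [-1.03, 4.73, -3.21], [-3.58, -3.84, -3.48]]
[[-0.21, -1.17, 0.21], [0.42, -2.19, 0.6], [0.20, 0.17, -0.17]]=z @ [[0.07, 0.24, -0.03],[0.01, -0.35, 0.1],[-0.14, 0.09, -0.03]]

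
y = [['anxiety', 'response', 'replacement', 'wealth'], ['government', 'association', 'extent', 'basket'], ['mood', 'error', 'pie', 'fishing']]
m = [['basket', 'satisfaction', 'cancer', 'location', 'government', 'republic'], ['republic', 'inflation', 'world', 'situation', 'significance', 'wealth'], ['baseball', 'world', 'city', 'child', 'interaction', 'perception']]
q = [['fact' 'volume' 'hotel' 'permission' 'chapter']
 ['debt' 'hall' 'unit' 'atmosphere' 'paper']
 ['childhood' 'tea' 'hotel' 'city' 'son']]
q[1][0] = 'debt'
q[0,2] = 'hotel'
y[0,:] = ['anxiety', 'response', 'replacement', 'wealth']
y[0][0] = 'anxiety'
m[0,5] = 'republic'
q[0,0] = 'fact'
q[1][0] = 'debt'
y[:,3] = ['wealth', 'basket', 'fishing']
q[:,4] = ['chapter', 'paper', 'son']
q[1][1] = 'hall'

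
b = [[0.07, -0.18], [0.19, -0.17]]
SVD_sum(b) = [[0.12, -0.14], [0.16, -0.20]] + [[-0.05,-0.04], [0.03,0.03]]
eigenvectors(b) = [[(0.45+0.53j), 0.45-0.53j], [0.72+0.00j, (0.72-0j)]]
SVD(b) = [[-0.59,-0.81],  [-0.81,0.59]] @ diag([0.31174180046201105, 0.07153355747272484]) @ [[-0.62, 0.78],[0.78, 0.62]]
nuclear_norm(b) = 0.38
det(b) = 0.02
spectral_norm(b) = 0.31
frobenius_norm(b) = 0.32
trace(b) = -0.10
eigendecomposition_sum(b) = [[0.04+0.09j, -0.09-0.03j],[0.10+0.03j, -0.09+0.05j]] + [[0.03-0.09j, (-0.09+0.03j)], [0.10-0.03j, (-0.09-0.05j)]]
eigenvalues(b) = [(-0.05+0.14j), (-0.05-0.14j)]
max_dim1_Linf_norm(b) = 0.19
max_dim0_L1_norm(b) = 0.35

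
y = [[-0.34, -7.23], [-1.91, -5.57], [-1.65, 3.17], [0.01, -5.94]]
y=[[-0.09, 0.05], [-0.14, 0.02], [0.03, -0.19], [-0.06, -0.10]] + [[-0.25, -7.28], [-1.77, -5.59], [-1.68, 3.36], [0.07, -5.84]]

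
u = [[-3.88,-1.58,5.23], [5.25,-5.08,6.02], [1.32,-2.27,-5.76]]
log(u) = [[(2.73+1.53j), (-1.3-0.68j), (1.08-1.88j)], [2.39-0.23j, 1.02+0.10j, (3.17+0.29j)], [(-0.32-1.23j), (-0.68+0.54j), (1.79+1.51j)]]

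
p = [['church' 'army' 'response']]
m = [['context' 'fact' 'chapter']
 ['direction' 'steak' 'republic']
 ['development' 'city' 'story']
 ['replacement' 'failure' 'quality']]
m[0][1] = 'fact'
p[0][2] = 'response'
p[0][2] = 'response'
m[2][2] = 'story'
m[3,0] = 'replacement'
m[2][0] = 'development'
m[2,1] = 'city'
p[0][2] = 'response'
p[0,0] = 'church'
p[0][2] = 'response'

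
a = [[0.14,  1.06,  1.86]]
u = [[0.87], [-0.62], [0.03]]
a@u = [[-0.48]]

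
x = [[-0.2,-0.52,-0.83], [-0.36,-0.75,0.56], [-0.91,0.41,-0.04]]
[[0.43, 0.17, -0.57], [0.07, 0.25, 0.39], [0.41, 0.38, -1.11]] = x@ [[-0.49, -0.47, 0.99], [-0.11, -0.12, -0.45], [-0.33, -0.02, 0.73]]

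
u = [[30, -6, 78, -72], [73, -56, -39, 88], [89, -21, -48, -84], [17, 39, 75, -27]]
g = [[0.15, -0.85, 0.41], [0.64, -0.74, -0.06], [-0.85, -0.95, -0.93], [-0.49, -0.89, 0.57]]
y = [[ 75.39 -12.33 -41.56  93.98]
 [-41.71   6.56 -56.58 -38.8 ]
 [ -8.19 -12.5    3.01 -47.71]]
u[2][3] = -84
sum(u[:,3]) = -95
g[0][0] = 0.148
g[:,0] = [0.148, 0.638, -0.852, -0.494]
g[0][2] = 0.413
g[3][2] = 0.567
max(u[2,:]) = 89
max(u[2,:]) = 89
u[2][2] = -48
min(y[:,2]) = -56.58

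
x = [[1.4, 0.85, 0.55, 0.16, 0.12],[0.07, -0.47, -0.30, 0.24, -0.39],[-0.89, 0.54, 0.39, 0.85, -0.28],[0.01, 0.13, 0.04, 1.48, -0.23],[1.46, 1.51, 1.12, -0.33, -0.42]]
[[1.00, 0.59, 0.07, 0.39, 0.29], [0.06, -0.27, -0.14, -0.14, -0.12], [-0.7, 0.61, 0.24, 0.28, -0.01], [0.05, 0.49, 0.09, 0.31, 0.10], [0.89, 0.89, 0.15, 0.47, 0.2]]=x @ [[0.75, -0.02, -0.10, 0.05, 0.1], [-0.02, 0.62, 0.08, 0.28, 0.04], [-0.1, 0.08, 0.22, 0.07, 0.12], [0.05, 0.28, 0.07, 0.2, 0.1], [0.1, 0.04, 0.12, 0.1, 0.25]]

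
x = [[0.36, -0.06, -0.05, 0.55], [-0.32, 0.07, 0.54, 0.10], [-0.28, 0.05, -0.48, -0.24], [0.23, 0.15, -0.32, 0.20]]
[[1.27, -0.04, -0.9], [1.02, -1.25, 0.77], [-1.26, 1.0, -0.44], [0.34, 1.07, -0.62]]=x@[[0.30, 0.80, 0.18], [1.61, 2.26, 1.11], [1.41, -2.04, 1.67], [2.41, -0.53, -1.49]]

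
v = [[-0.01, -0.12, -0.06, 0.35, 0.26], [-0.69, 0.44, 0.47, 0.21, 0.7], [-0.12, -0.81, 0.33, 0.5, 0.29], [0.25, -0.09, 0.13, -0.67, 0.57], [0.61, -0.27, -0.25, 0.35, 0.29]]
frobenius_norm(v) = 2.08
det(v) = 0.08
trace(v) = 0.38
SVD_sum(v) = [[-0.11, 0.03, 0.08, 0.03, 0.09], [-0.74, 0.22, 0.54, 0.22, 0.66], [-0.21, 0.06, 0.15, 0.06, 0.18], [-0.05, 0.01, 0.04, 0.01, 0.04], [0.21, -0.06, -0.15, -0.06, -0.18]] + [[0.08, -0.26, 0.01, 0.22, 0.09], [-0.03, 0.10, -0.01, -0.09, -0.04], [0.21, -0.67, 0.04, 0.58, 0.24], [-0.03, 0.10, -0.01, -0.09, -0.04], [0.13, -0.43, 0.02, 0.37, 0.15]] + [[-0.01,  0.00,  -0.0,  0.02,  -0.02],  [0.01,  -0.0,  0.0,  -0.01,  0.01],  [-0.01,  0.0,  -0.00,  0.01,  -0.01],  [0.38,  -0.12,  0.06,  -0.54,  0.61],  [0.11,  -0.04,  0.02,  -0.16,  0.18]] + [[0.07, 0.12, -0.08, 0.09, 0.07], [0.06, 0.11, -0.08, 0.09, 0.07], [-0.11, -0.2, 0.14, -0.15, -0.12], [-0.04, -0.08, 0.05, -0.06, -0.05], [0.14, 0.25, -0.17, 0.19, 0.15]] + [[-0.04, -0.02, -0.07, -0.01, 0.02], [0.01, 0.01, 0.02, 0.00, -0.00], [0.00, 0.0, 0.01, 0.0, -0.00], [-0.01, -0.00, -0.01, -0.00, 0.0], [0.02, 0.01, 0.03, 0.01, -0.01]]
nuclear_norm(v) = 4.12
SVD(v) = [[-0.13, -0.3, -0.03, 0.33, 0.88], [-0.92, 0.12, 0.02, 0.31, -0.21], [-0.26, -0.79, -0.02, -0.54, -0.11], [-0.06, 0.12, 0.96, -0.21, 0.14], [0.26, -0.51, 0.28, 0.67, -0.38]] @ diag([1.2715755115965772, 1.1959660545001805, 0.9435262952873045, 0.6127228573171912, 0.09428544433605936]) @ [[0.64, -0.19, -0.46, -0.19, -0.56], [-0.22, 0.71, -0.04, -0.61, -0.26], [0.42, -0.14, 0.06, -0.59, 0.67], [0.34, 0.61, -0.41, 0.46, 0.36], [-0.50, -0.25, -0.79, -0.15, 0.21]]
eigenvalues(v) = [(0.42+0.7j), (0.42-0.7j), (0.67+0j), (-0.2+0j), (-0.93+0j)]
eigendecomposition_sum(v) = [[(0.02-0.1j), -0.07+0.06j, 0.03+0.06j, (0.03+0j), 0.05+0.04j], [-0.41-0.20j, 0.20+0.36j, 0.31-0.06j, (0.04-0.11j), 0.20-0.17j], [(0.16-0.51j), -0.39+0.30j, 0.13+0.35j, (0.13+0.03j), 0.24+0.21j], [(0.03-0.14j), -0.10+0.09j, (0.05+0.09j), 0.04+0.00j, (0.07+0.05j)], [0.12-0.11j, (-0.15+0.02j), -0.02+0.11j, (0.03+0.03j), 0.03+0.09j]] + [[(0.02+0.1j), -0.07-0.06j, 0.03-0.06j, (0.03-0j), 0.05-0.04j], [(-0.41+0.2j), (0.2-0.36j), 0.31+0.06j, 0.04+0.11j, 0.20+0.17j], [(0.16+0.51j), (-0.39-0.3j), (0.13-0.35j), (0.13-0.03j), 0.24-0.21j], [0.03+0.14j, -0.10-0.09j, 0.05-0.09j, 0.04-0.00j, (0.07-0.05j)], [(0.12+0.11j), (-0.15-0.02j), -0.02-0.11j, 0.03-0.03j, 0.03-0.09j]] + [[0.16-0.00j, 0.03-0.00j, (-0.09+0j), 0.05-0.00j, 0.17+0.00j], [(0.24-0j), (0.04-0j), (-0.14+0j), (0.08-0j), 0.25+0.00j], [-0.17+0.00j, (-0.03+0j), (0.1-0j), -0.06+0.00j, (-0.18-0j)], [0.13-0.00j, 0.02-0.00j, (-0.08+0j), (0.04-0j), 0.14+0.00j], [(0.31-0j), (0.05-0j), (-0.18+0j), (0.11-0j), (0.33+0j)]] + [[(-0.18-0j), (0.02-0j), (0.02-0j), (-0.04-0j), 0.10+0.00j], [(-0.11-0j), 0.01-0.00j, 0.01-0.00j, (-0.02-0j), (0.06+0j)], [(-0.22-0j), 0.03-0.00j, 0.02-0.00j, -0.04-0.00j, 0.12+0.00j], [-0.04-0.00j, 0.00-0.00j, -0j, (-0.01-0j), (0.02+0j)], [0.08+0.00j, (-0.01+0j), -0.01+0.00j, 0.02+0.00j, (-0.04-0j)]] + [[(-0.04+0j), (-0.03-0j), (-0.04+0j), 0.28+0.00j, -0.10-0.00j],[-0.01+0.00j, -0.01-0.00j, -0.01+0.00j, (0.06+0j), (-0.02-0j)],[-0.04+0.00j, -0.03-0.00j, -0.05+0.00j, (0.34+0j), (-0.12-0j)],[(0.1-0j), (0.08+0j), 0.11-0.00j, (-0.78-0j), 0.27+0.00j],[-0.02+0.00j, -0.02-0.00j, -0.02+0.00j, 0.17+0.00j, -0.06-0.00j]]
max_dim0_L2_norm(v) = 1.03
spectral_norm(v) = 1.27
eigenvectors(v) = [[-0.14+0.01j, -0.14-0.01j, (-0.33+0j), (-0.57+0j), (0.31+0j)], [(-0.09+0.6j), -0.09-0.60j, -0.51+0.00j, -0.35+0.00j, 0.07+0.00j], [(-0.72+0j), (-0.72-0j), 0.36+0.00j, (-0.69+0j), 0.37+0.00j], [-0.20+0.02j, -0.20-0.02j, (-0.27+0j), (-0.12+0j), -0.86+0.00j], [(-0.19-0.11j), (-0.19+0.11j), (-0.66+0j), (0.25+0j), 0.18+0.00j]]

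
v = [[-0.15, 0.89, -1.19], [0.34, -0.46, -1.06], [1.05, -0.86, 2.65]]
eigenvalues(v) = [2.38, 0.69, -1.03]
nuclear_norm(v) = 4.86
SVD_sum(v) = [[-0.38, 0.43, -1.28], [-0.2, 0.22, -0.67], [0.81, -0.91, 2.71]] + [[-0.14, 0.22, 0.12], [0.45, -0.74, -0.38], [0.05, -0.08, -0.04]] + [[0.37, 0.24, -0.03], [0.09, 0.06, -0.01], [0.2, 0.13, -0.02]]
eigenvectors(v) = [[-0.50, 0.85, 0.42], [-0.36, 0.47, -0.85], [0.79, -0.25, -0.32]]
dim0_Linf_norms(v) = [1.05, 0.89, 2.65]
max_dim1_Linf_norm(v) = 2.65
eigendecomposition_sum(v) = [[-0.70, 0.32, -1.79],[-0.5, 0.23, -1.28],[1.11, -0.51, 2.85]] + [[0.76, 0.17, 0.56], [0.43, 0.10, 0.31], [-0.22, -0.05, -0.16]] + [[-0.21, 0.39, 0.05], [0.41, -0.79, -0.09], [0.16, -0.30, -0.03]]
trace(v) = 2.04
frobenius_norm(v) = 3.54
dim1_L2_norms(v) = [1.49, 1.2, 2.98]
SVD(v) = [[-0.42, 0.29, 0.86], [-0.22, -0.95, 0.21], [0.88, -0.10, 0.46]] @ diag([3.360848391297917, 0.9966507622264343, 0.5074301418556683]) @ [[0.27,-0.31,0.91], [-0.47,0.78,0.40], [0.84,0.54,-0.07]]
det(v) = -1.70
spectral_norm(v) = 3.36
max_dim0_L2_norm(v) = 3.09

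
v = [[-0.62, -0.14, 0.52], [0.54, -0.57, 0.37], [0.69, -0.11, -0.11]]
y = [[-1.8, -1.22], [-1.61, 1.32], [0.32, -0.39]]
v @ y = [[1.51, 0.37], [0.06, -1.56], [-1.1, -0.94]]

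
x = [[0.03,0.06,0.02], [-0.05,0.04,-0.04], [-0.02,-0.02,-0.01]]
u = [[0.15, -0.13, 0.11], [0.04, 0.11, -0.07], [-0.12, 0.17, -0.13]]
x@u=[[0.0, 0.01, -0.00], [-0.00, 0.0, -0.0], [-0.0, -0.00, 0.0]]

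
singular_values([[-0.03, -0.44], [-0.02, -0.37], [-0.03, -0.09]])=[0.58, 0.02]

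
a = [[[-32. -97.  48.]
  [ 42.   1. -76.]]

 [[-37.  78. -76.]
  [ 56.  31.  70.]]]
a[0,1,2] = -76.0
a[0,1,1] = 1.0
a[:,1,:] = [[42.0, 1.0, -76.0], [56.0, 31.0, 70.0]]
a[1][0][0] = -37.0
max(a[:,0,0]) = -32.0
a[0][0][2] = 48.0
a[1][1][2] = 70.0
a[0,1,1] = 1.0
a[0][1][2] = -76.0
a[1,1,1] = 31.0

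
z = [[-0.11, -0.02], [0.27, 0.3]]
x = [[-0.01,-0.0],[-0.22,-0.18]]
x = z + [[0.1, 0.02], [-0.49, -0.48]]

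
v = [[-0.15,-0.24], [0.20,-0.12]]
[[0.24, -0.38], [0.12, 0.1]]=v @[[0.01, 1.05], [-1.01, 0.92]]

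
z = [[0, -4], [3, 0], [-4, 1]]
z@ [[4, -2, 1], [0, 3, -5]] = [[0, -12, 20], [12, -6, 3], [-16, 11, -9]]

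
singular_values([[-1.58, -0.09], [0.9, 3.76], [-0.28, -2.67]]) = [4.72, 1.55]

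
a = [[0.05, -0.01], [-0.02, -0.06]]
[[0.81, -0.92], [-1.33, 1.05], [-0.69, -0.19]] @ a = [[0.06, 0.05], [-0.09, -0.05], [-0.03, 0.02]]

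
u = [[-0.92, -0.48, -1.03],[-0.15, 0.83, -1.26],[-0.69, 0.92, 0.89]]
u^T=[[-0.92, -0.15, -0.69], [-0.48, 0.83, 0.92], [-1.03, -1.26, 0.89]]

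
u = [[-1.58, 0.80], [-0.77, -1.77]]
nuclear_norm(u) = 3.70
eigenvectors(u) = [[0.71+0.00j, 0.71-0.00j], [-0.08+0.70j, -0.08-0.70j]]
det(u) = 3.41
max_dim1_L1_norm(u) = 2.54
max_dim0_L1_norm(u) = 2.57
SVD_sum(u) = [[0.08, 0.56], [-0.26, -1.84]] + [[-1.66,0.24], [-0.51,0.07]]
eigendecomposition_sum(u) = [[-0.79+0.49j, 0.40+0.86j], [(-0.38-0.83j), -0.88+0.29j]] + [[(-0.79-0.49j), (0.4-0.86j)],  [-0.38+0.83j, (-0.88-0.29j)]]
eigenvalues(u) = [(-1.67+0.78j), (-1.67-0.78j)]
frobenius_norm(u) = 2.62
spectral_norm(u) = 1.95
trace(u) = -3.35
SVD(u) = [[-0.29, 0.96],[0.96, 0.29]] @ diag([1.9460012362908232, 1.7536473956741099]) @ [[-0.14, -0.99], [-0.99, 0.14]]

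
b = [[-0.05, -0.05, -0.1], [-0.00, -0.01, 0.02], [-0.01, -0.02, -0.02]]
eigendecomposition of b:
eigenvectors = [[-0.98+0.00j, -0.85+0.00j, -0.85-0.00j], [0.07+0.00j, (0.42-0.19j), 0.42+0.19j], [-0.19+0.00j, (0.16+0.18j), 0.16-0.18j]]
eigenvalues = [(-0.07+0j), (-0.01+0.01j), (-0.01-0.01j)]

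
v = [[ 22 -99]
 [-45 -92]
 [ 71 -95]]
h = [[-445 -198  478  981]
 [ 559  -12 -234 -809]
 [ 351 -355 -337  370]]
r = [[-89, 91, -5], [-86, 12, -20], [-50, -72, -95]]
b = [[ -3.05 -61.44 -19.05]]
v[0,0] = 22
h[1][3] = -809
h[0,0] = -445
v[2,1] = -95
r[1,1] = 12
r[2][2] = -95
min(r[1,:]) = -86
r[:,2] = [-5, -20, -95]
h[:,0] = [-445, 559, 351]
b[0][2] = -19.05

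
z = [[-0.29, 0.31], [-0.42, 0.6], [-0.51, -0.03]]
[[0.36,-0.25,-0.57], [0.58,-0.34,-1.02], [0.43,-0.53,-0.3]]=z @ [[-0.86, 1.03, 0.66], [0.36, 0.16, -1.23]]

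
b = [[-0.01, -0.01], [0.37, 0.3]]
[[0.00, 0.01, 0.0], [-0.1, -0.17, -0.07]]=b@[[-0.20,-0.33,-0.16],[-0.08,-0.17,-0.04]]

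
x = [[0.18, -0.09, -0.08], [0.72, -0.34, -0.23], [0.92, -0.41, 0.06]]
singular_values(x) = [1.3, 0.23, 0.0]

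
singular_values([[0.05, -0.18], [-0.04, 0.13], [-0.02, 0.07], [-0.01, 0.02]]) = [0.24, 0.01]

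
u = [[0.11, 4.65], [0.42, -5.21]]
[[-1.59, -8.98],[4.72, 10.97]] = u@[[5.41, 1.68], [-0.47, -1.97]]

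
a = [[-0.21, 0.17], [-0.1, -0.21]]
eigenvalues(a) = [(-0.21+0.13j), (-0.21-0.13j)]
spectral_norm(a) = 0.28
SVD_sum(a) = [[-0.12,0.22], [0.07,-0.12]] + [[-0.09,-0.05],[-0.17,-0.09]]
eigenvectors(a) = [[(0.79+0j), (0.79-0j)], [0.00+0.61j, 0.00-0.61j]]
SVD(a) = [[-0.88, 0.48], [0.48, 0.88]] @ diag([0.2846497546563986, 0.21464975465639854]) @ [[0.48,-0.88], [-0.88,-0.48]]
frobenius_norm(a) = 0.36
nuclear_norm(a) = 0.50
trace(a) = -0.42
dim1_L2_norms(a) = [0.27, 0.23]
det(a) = 0.06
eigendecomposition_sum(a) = [[(-0.1+0.07j),(0.08+0.14j)],[-0.05-0.08j,(-0.11+0.07j)]] + [[-0.10-0.07j, (0.08-0.14j)],[-0.05+0.08j, (-0.1-0.07j)]]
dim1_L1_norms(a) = [0.38, 0.31]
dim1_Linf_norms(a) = [0.21, 0.21]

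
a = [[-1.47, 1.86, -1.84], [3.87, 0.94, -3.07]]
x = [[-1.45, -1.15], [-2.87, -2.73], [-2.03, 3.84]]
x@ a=[[-2.32, -3.78, 6.20], [-6.35, -7.9, 13.66], [17.84, -0.17, -8.05]]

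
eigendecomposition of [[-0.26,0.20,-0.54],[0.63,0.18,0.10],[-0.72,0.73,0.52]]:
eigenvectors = [[(0.67+0j), -0.46+0.17j, -0.46-0.17j], [-0.46+0.00j, (-0.32+0.35j), -0.32-0.35j], [(0.59+0j), (0.73+0j), 0.73-0.00j]]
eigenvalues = [(-0.87+0j), (0.66+0.19j), (0.66-0.19j)]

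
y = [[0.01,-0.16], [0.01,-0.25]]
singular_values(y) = [0.3, 0.0]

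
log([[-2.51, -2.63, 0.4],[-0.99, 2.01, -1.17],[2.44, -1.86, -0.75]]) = [[(1.22+2.8j), 0.11+1.13j, 0.15-0.35j], [(-0.19+0.68j), 1.02+0.87j, -0.14+0.71j], [(-0.6-0.5j), -0.74+1.70j, 0.63+2.61j]]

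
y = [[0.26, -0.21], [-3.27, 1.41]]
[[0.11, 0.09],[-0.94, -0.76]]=y @ [[0.12, 0.1], [-0.39, -0.31]]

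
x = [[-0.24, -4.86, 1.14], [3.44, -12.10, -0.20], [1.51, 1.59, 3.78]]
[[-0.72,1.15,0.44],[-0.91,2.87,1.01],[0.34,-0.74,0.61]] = x @[[0.19, -0.05, 0.09],  [0.13, -0.25, -0.06],  [-0.04, -0.07, 0.15]]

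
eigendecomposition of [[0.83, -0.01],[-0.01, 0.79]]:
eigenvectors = [[0.97, 0.23],[-0.23, 0.97]]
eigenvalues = [0.83, 0.79]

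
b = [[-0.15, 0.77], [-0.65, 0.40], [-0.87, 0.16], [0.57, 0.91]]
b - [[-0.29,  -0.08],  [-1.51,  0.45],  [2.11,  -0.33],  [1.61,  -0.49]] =[[0.14, 0.85], [0.86, -0.05], [-2.98, 0.49], [-1.04, 1.40]]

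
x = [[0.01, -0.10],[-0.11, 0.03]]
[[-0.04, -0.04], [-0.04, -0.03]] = x @ [[0.46, 0.41], [0.41, 0.44]]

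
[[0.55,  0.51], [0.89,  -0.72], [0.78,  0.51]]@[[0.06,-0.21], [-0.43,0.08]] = [[-0.19, -0.07], [0.36, -0.24], [-0.17, -0.12]]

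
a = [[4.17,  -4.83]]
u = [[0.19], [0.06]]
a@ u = [[0.50]]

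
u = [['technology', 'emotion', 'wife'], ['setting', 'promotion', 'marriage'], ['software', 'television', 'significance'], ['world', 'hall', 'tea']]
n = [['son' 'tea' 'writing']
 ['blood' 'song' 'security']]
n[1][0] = 'blood'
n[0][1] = 'tea'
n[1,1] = 'song'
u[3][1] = 'hall'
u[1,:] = ['setting', 'promotion', 'marriage']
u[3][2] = 'tea'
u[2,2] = 'significance'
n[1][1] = 'song'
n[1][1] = 'song'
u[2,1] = 'television'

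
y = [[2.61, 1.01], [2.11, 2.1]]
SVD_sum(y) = [[2.27, 1.52], [2.43, 1.62]] + [[0.34, -0.51], [-0.32, 0.48]]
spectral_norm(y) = 4.00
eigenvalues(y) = [3.84, 0.87]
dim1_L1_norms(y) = [3.62, 4.21]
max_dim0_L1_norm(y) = 4.72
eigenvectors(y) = [[0.64, -0.5], [0.77, 0.86]]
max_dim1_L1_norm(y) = 4.21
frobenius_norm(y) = 4.09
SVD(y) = [[-0.68, -0.73], [-0.73, 0.68]] @ diag([3.999076343646963, 0.8376684294416479]) @ [[-0.83, -0.56], [-0.56, 0.83]]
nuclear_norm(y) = 4.84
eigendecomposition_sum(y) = [[2.25, 1.31], [2.73, 1.59]] + [[0.36, -0.30], [-0.62, 0.51]]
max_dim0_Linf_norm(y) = 2.61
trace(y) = 4.71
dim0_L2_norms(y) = [3.36, 2.33]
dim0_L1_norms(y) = [4.72, 3.11]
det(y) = 3.35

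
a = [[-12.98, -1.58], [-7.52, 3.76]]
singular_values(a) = [15.01, 4.04]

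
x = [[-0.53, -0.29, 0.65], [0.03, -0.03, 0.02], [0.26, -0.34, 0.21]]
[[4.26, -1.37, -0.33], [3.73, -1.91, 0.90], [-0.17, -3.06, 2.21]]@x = [[-2.38, -1.08, 2.67], [-1.8, -1.33, 2.58], [0.57, -0.61, 0.29]]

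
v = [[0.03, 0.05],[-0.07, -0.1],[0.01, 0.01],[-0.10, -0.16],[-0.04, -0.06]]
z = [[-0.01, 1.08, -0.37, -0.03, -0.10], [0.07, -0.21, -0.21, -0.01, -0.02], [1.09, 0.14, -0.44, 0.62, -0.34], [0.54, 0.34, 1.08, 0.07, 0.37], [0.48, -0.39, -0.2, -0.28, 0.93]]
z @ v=[[-0.07, -0.1],  [0.02, 0.03],  [-0.03, -0.04],  [-0.02, -0.03],  [0.03, 0.05]]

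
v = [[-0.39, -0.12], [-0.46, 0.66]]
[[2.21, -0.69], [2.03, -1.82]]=v@[[-5.44,  2.15], [-0.72,  -1.26]]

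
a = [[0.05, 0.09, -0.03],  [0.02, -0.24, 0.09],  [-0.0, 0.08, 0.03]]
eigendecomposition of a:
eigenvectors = [[-0.28+0.00j, -0.09-0.55j, -0.09+0.55j], [(0.93+0j), (-0.25-0.03j), (-0.25+0.03j)], [-0.25+0.00j, (-0.79+0j), -0.79-0.00j]]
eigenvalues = [(-0.27+0j), (0.06+0j), (0.06-0j)]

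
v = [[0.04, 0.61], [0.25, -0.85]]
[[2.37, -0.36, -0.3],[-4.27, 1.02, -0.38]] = v @ [[-3.17,1.72,-2.60], [4.09,-0.70,-0.32]]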